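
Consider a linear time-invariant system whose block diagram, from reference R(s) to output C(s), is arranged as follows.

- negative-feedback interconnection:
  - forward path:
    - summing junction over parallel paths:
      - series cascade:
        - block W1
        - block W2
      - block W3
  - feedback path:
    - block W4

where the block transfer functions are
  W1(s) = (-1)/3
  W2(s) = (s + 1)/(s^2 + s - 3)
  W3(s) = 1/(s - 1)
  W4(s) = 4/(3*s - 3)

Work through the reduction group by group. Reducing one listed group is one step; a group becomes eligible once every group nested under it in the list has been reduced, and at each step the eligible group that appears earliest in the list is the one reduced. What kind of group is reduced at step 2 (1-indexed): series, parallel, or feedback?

Step 1: multiply W1, W2 (series)
Step 2: sum the parallel branches (W1*W2), W3
Step 3: close the feedback loop around ((W1*W2)+W3), W4
So the answer for step 2 is parallel.

Final answer: parallel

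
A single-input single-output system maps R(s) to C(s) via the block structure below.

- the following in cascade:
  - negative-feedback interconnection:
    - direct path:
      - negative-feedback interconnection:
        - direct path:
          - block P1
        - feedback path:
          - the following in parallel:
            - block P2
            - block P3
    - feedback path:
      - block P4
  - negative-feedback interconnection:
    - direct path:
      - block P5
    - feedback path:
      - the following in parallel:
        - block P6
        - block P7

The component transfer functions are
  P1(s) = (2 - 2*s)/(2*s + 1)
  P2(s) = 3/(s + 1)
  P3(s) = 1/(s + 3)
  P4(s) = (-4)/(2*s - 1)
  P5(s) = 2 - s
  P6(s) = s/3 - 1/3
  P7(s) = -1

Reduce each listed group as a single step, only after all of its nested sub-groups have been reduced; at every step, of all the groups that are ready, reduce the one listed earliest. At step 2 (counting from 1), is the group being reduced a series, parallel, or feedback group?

The answer is feedback.

Reasoning:
[1] add P2, P3 (parallel)
[2] close the feedback loop around P1, (P2+P3)
[3] collapse the loop ([P1/(1+P1*(P2+P3))] forward, P4 return)
[4] combine P6, P7 in parallel
[5] apply the feedback formula to P5, (P6+P7)
[6] reduce the series chain [[P1/(1+P1*(P2+P3))]/(1+[P1/(1+P1*(P2+P3))]*P4)], [P5/(1+P5*(P6+P7))]
Step 2: feedback.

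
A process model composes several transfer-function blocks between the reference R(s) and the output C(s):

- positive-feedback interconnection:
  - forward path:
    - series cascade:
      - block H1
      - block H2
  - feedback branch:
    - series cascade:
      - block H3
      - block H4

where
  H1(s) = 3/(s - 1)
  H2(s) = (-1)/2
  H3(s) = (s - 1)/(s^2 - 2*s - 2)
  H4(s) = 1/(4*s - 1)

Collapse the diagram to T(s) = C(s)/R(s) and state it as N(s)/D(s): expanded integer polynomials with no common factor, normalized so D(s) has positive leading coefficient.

Step 1. cascade H1, H2: (-3)/(2*s - 2)
Step 2. combine H3, H4 in series: (s - 1)/(4*s^3 - 9*s^2 - 6*s + 2)
Step 3. reduce the feedback loop with forward (H1*H2) and return (H3*H4), giving the overall T(s)

Answer: (-12*s^3 + 27*s^2 + 18*s - 6)/(8*s^4 - 26*s^3 + 6*s^2 + 19*s - 7)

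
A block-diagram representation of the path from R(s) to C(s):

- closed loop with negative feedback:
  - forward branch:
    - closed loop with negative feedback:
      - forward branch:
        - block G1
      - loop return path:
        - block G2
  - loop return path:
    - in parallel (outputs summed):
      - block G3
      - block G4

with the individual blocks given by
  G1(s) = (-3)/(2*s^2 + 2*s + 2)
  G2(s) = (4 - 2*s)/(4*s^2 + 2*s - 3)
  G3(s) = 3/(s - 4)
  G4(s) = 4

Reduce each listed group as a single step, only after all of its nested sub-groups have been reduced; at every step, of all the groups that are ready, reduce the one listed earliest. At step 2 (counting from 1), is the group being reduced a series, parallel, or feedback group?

Reducing step by step:

(1) reduce the feedback loop with forward G1 and return G2
(2) parallel reduction of G3, G4
(3) apply the feedback formula to [G1/(1+G1*G2)], (G3+G4)
Step 2: parallel.

Answer: parallel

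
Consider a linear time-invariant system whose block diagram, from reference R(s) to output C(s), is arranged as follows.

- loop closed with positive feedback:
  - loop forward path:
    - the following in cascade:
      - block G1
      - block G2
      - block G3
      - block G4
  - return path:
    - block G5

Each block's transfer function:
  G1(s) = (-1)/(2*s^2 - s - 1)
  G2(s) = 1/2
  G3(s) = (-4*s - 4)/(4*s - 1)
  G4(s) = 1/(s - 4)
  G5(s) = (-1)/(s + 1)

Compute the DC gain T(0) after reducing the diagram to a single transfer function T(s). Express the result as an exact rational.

The answer is -1.

Reasoning:
(1) series reduction of G1, G2, G3, G4 = (2*s + 2)/(8*s^4 - 38*s^3 + 21*s^2 + 13*s - 4)
(2) reduce the feedback loop with forward (G1*G2*G3*G4) and return G5 = (2*s + 2)/(8*s^4 - 38*s^3 + 21*s^2 + 13*s - 2)
Step 2 gives the overall T(s). Then T(0) = 2/(-2) = -1.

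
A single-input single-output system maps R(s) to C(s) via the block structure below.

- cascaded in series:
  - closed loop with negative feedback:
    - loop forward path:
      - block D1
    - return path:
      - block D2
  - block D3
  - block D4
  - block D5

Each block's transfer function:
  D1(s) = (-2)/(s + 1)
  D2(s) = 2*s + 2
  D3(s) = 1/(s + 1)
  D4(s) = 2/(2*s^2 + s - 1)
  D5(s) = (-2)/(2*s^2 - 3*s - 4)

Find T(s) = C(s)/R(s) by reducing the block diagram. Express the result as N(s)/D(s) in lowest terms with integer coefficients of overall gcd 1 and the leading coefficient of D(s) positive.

1. apply the feedback formula to D1, D2: 2/(3*s + 3)
2. series reduction of [D1/(1+D1*D2)], D3, D4, D5, which is the overall transfer function T(s) = C(s)/R(s) in lowest terms

Hence the answer: (-8)/(12*s^6 + 12*s^5 - 51*s^4 - 93*s^3 - 33*s^2 + 21*s + 12)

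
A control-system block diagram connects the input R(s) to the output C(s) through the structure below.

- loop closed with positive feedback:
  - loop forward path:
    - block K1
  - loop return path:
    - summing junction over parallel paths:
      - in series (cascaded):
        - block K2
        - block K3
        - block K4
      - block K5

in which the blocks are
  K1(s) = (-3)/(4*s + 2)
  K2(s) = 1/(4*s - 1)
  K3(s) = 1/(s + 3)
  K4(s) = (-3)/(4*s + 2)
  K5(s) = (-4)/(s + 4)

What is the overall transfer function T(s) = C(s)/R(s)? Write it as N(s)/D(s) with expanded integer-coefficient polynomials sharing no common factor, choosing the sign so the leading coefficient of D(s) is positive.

Step 1: cascade K2, K3, K4 = (-3)/(16*s^3 + 52*s^2 + 10*s - 6)
Step 2: parallel reduction of (K2*K3*K4), K5 = (-64*s^3 - 208*s^2 - 43*s + 12)/(16*s^4 + 116*s^3 + 218*s^2 + 34*s - 24)
Step 3: reduce the feedback loop with forward K1 and return ((K2*K3*K4)+K5): this yields T(s), and no further normalization is needed

Therefore the answer is (-48*s^4 - 348*s^3 - 654*s^2 - 102*s + 72)/(64*s^5 + 496*s^4 + 912*s^3 - 52*s^2 - 157*s - 12).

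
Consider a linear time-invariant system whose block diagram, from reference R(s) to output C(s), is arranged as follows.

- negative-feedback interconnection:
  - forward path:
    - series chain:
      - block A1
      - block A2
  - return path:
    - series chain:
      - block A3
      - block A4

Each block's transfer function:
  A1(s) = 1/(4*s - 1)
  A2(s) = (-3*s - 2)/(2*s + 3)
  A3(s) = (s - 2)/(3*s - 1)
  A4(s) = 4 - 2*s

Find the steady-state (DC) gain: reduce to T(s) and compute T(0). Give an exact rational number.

[1] cascade A1, A2 = (-3*s - 2)/(8*s^2 + 10*s - 3)
[2] multiply A3, A4 (series) = (-2*s^2 + 8*s - 8)/(3*s - 1)
[3] collapse the loop ((A1*A2) forward, (A3*A4) return) = (-9*s^2 - 3*s + 2)/(30*s^3 + 2*s^2 - 11*s + 19)
Step 3 gives the overall T(s). Then T(0) = 2/19.

Final answer: 2/19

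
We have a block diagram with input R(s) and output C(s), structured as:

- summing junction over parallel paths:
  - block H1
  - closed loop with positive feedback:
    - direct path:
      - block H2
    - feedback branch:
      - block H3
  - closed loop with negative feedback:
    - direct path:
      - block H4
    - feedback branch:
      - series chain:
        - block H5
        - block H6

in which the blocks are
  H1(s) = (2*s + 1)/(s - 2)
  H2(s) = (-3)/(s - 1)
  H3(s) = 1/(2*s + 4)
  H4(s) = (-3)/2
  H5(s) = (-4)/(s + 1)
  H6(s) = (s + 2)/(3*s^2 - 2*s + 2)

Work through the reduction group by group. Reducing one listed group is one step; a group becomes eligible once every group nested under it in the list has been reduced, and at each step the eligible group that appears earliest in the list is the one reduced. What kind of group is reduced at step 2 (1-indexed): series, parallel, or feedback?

Reducing step by step:

[1] collapse the loop (H2 forward, H3 return)
[2] reduce the series chain H5, H6
[3] apply the feedback formula to H4, (H5*H6)
[4] parallel reduction of H1, [H2/(1-H2*H3)], [H4/(1+H4*(H5*H6))]
The group at step 2 is a series group.

Answer: series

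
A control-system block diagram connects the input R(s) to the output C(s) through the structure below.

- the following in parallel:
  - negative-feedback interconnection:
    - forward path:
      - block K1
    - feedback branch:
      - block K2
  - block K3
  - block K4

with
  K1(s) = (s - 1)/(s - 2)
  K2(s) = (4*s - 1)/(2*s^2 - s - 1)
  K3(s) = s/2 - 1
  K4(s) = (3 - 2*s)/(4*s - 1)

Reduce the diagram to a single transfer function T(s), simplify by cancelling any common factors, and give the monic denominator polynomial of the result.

The answer is s^2 + 5*s/4 - 3/8.

Reasoning:
Step 1 - reduce the feedback loop with forward K1 and return K2; result (2*s + 1)/(2*s + 3)
Step 2 - parallel reduction of [K1/(1+K1*K2)], K3, K4; result (8*s^3 + 2*s^2 - 19*s + 22)/(16*s^2 + 20*s - 6)
The result of step 2 is T(s) in lowest terms. Its denominator has leading coefficient 16; dividing the denominator through by 16 makes it monic.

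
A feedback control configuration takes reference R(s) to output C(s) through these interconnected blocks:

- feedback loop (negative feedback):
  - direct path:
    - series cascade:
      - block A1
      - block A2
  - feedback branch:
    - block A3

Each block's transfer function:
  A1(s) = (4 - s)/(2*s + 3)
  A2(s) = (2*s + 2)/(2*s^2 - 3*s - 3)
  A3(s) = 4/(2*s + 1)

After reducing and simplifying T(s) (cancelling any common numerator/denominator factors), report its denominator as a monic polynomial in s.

The answer is s^4 + s^3/2 - 19*s^2/4 - 9*s/8 + 23/8.

Reasoning:
Step 1: combine A1, A2 in series, giving (-2*s^2 + 6*s + 8)/(4*s^3 - 15*s - 9)
Step 2: close the feedback loop around (A1*A2), A3, giving (-4*s^3 + 10*s^2 + 22*s + 8)/(8*s^4 + 4*s^3 - 38*s^2 - 9*s + 23)
The result of step 2 is T(s) in lowest terms. Its denominator has leading coefficient 8; dividing the denominator through by 8 makes it monic.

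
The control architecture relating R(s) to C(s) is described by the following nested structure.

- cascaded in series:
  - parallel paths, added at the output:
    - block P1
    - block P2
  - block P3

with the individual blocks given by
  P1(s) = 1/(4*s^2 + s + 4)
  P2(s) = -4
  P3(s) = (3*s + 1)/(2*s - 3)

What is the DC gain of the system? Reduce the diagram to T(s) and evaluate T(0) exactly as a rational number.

The answer is 5/4.

Reasoning:
(1) combine P1, P2 in parallel = (-16*s^2 - 4*s - 15)/(4*s^2 + s + 4)
(2) series reduction of (P1+P2), P3 = (-48*s^3 - 28*s^2 - 49*s - 15)/(8*s^3 - 10*s^2 + 5*s - 12)
That last expression is T(s); at s = 0 only the constant terms survive, so T(0) = -15/(-12) = 5/4.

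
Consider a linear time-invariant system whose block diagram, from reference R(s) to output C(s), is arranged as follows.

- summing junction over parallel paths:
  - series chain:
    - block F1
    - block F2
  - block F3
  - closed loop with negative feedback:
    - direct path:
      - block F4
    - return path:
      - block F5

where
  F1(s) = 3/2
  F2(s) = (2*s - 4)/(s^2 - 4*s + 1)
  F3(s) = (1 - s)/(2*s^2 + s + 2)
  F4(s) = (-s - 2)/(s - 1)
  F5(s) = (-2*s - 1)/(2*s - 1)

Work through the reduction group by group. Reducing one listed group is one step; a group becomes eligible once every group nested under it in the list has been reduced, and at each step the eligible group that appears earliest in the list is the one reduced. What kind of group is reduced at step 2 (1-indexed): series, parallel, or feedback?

Answer: feedback

Working:
Step 1: cascade F1, F2
Step 2: close the feedback loop around F4, F5
Step 3: parallel reduction of (F1*F2), F3, [F4/(1+F4*F5)]
So the answer for step 2 is feedback.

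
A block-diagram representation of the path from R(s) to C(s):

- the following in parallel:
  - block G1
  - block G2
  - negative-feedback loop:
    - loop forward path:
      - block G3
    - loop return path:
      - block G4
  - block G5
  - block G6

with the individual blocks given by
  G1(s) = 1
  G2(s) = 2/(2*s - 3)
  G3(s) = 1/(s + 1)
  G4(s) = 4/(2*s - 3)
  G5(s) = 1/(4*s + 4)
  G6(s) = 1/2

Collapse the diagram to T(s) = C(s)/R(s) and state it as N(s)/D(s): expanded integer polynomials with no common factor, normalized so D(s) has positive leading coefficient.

First reduce the diagram to T(s).

1. collapse the loop (G3 forward, G4 return), giving (2*s - 3)/(2*s^2 - s + 1)
2. add G1, G2, [G3/(1+G3*G4)], G5, G6 (parallel) - this is the overall T(s), already in the required normalized form

Answer: (24*s^4 + 12*s^3 - 50*s^2 + 5*s + 23)/(16*s^4 - 16*s^3 - 12*s^2 + 8*s - 12)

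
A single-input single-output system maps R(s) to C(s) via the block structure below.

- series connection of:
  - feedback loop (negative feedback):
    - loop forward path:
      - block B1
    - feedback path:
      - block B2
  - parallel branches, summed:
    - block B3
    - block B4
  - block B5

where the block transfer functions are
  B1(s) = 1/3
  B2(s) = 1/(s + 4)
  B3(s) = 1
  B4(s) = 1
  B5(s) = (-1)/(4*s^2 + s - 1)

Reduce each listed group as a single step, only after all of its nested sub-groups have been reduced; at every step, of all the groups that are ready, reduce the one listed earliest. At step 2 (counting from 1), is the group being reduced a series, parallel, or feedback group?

The answer is parallel.

Reasoning:
Step 1 - reduce the feedback loop with forward B1 and return B2
Step 2 - reduce the parallel group B3, B4
Step 3 - reduce the series chain [B1/(1+B1*B2)], (B3+B4), B5
So the answer for step 2 is parallel.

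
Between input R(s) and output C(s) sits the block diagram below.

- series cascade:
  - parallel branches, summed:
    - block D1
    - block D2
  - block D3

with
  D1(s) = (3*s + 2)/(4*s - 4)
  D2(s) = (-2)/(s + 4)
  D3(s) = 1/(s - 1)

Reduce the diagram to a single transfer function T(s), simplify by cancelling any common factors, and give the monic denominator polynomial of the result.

Step 1. combine D1, D2 in parallel, giving (3*s^2 + 6*s + 16)/(4*s^2 + 12*s - 16)
Step 2. combine (D1+D2), D3 in series, giving (3*s^2 + 6*s + 16)/(4*s^3 + 8*s^2 - 28*s + 16)
T(s) is the step-2 result (common factors already cancelled). Leading coefficient of the denominator: 4. Divide through by 4 for the monic polynomial.

Answer: s^3 + 2*s^2 - 7*s + 4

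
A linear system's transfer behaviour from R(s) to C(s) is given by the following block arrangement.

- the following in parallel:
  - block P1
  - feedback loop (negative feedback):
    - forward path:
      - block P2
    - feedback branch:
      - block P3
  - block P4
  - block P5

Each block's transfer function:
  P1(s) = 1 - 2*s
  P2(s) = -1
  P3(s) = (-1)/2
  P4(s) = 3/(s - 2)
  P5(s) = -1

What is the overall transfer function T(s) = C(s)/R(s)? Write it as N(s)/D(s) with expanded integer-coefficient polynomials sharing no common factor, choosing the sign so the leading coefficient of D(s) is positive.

(1) collapse the loop (P2 forward, P3 return) = (-2)/3
(2) add P1, [P2/(1+P2*P3)], P4, P5 (parallel) - this is the overall T(s), already in the required normalized form

Hence the answer: (-6*s^2 + 10*s + 13)/(3*s - 6)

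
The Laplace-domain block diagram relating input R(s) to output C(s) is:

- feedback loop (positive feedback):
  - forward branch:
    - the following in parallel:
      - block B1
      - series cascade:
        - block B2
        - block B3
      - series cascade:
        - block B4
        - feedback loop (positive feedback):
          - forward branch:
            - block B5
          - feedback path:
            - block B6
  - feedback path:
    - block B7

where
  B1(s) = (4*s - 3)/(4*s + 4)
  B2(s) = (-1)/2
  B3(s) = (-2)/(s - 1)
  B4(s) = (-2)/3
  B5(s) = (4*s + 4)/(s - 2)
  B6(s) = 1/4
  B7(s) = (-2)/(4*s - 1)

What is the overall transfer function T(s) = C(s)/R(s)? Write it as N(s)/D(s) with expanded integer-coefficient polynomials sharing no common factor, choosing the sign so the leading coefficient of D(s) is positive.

[1] reduce the series chain B2, B3; result 1/(s - 1)
[2] collapse the loop (B5 forward, B6 return); result -4*s/3 - 4/3
[3] reduce the series chain B4, [B5/(1-B5*B6)]; result 8*s/9 + 8/9
[4] combine B1, (B2*B3), (B4*[B5/(1-B5*B6)]) in parallel; result (32*s^3 + 68*s^2 - 59*s + 31)/(36*s^2 - 36)
[5] collapse the loop ((B1+(B2*B3)+(B4*[B5/(1-B5*B6)])) forward, B7 return); the result is T(s) itself (integer coefficients, no common factor, positive leading denominator coefficient)

Hence the answer: (128*s^4 + 240*s^3 - 304*s^2 + 183*s - 31)/(208*s^3 + 100*s^2 - 262*s + 98)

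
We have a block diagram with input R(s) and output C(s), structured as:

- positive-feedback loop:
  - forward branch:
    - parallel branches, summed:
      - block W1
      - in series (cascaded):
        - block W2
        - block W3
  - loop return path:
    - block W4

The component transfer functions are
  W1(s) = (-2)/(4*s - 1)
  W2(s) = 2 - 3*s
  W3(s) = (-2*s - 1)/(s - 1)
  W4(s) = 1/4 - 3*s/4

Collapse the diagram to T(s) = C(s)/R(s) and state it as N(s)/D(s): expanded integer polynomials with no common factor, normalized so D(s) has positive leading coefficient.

Reducing step by step:

Step 1 - combine W2, W3 in series; result (6*s^2 - s - 2)/(s - 1)
Step 2 - sum the parallel branches W1, (W2*W3); result (24*s^3 - 10*s^2 - 9*s + 4)/(4*s^2 - 5*s + 1)
Step 3 - close the feedback loop around (W1+(W2*W3)), W4 - this is the overall T(s), already in the required normalized form

Answer: (96*s^3 - 40*s^2 - 36*s + 16)/(72*s^4 - 54*s^3 - s^2 + s)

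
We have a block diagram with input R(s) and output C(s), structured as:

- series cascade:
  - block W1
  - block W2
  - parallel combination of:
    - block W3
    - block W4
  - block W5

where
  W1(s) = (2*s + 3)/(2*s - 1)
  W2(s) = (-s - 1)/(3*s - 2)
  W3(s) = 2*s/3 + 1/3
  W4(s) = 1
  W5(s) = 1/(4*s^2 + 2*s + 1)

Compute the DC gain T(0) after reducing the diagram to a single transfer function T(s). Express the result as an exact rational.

The answer is -2.

Reasoning:
1. reduce the parallel group W3, W4 gives 2*s/3 + 4/3
2. cascade W1, W2, (W3+W4), W5 gives (-4*s^3 - 18*s^2 - 26*s - 12)/(72*s^4 - 48*s^3 - 9*s + 6)
Step 2 gives the overall T(s). Then T(0) = -12/6 = -2.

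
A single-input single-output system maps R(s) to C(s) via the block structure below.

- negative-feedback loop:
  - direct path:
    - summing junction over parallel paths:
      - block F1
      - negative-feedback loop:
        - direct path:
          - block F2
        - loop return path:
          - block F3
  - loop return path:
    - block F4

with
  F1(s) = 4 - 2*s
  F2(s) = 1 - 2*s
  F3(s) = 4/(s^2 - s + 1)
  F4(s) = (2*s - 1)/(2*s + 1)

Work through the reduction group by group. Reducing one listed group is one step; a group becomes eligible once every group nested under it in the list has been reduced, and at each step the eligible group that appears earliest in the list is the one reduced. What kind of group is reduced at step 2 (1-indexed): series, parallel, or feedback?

Step 1. reduce the feedback loop with forward F2 and return F3
Step 2. add F1, [F2/(1+F2*F3)] (parallel)
Step 3. collapse the loop ((F1+[F2/(1+F2*F3)]) forward, F4 return)
So the answer for step 2 is parallel.

Hence the answer: parallel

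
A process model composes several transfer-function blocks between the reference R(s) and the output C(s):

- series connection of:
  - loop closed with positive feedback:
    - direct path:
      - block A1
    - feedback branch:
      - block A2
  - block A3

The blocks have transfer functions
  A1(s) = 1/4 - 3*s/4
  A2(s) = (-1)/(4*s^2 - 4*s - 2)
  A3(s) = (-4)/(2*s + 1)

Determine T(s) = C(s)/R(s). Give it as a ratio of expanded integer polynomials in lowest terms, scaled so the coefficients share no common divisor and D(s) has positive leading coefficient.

Step 1. collapse the loop (A1 forward, A2 return) gives (-12*s^3 + 16*s^2 + 2*s - 2)/(16*s^2 - 19*s - 7)
Step 2. multiply [A1/(1-A1*A2)], A3 (series): this yields T(s), and no further normalization is needed

Therefore the answer is (48*s^3 - 64*s^2 - 8*s + 8)/(32*s^3 - 22*s^2 - 33*s - 7).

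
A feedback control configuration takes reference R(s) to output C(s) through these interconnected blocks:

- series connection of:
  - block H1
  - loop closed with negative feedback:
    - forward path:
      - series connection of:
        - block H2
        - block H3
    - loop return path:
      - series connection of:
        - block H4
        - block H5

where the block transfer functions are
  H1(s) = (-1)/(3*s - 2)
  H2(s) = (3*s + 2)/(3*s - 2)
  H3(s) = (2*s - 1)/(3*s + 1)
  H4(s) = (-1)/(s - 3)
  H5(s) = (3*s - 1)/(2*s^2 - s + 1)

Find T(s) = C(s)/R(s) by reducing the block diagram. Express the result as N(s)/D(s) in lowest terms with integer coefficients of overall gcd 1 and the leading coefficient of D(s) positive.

(1) reduce the series chain H2, H3 gives (6*s^2 + s - 2)/(9*s^2 - 3*s - 2)
(2) series reduction of H4, H5 gives (1 - 3*s)/(2*s^3 - 7*s^2 + 4*s - 3)
(3) apply the feedback formula to (H2*H3), (H4*H5) gives (12*s^5 - 40*s^4 + 13*s^3 - 11*s + 6)/(18*s^5 - 69*s^4 + 35*s^3 - 22*s^2 + 8*s + 4)
(4) series reduction of H1, [(H2*H3)/(1+(H2*H3)*(H4*H5))], which is the overall transfer function T(s) = C(s)/R(s) in lowest terms

Hence the answer: (-12*s^5 + 40*s^4 - 13*s^3 + 11*s - 6)/(54*s^6 - 243*s^5 + 243*s^4 - 136*s^3 + 68*s^2 - 4*s - 8)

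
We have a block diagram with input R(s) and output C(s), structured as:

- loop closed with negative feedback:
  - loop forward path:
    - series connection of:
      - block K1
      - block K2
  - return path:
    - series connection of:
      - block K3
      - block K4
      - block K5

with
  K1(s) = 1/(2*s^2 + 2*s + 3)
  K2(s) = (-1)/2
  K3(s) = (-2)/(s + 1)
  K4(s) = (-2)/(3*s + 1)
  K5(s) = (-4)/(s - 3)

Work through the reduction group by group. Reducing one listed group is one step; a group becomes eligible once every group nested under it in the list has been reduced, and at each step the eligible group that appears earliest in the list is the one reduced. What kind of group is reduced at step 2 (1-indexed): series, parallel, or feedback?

Reducing step by step:

Step 1. series reduction of K1, K2
Step 2. cascade K3, K4, K5
Step 3. feedback reduction of (K1*K2), (K3*K4*K5)
The group at step 2 is a series group.

Answer: series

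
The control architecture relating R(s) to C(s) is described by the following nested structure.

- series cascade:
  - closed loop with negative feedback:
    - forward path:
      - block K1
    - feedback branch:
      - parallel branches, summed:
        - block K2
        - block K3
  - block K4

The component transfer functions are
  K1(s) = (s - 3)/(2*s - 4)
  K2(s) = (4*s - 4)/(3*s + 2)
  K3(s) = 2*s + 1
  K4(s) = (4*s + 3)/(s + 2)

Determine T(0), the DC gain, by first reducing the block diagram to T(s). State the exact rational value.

Answer: 9/2

Working:
(1) add K2, K3 (parallel): (6*s^2 + 11*s - 2)/(3*s + 2)
(2) collapse the loop (K1 forward, (K2+K3) return): (3*s^2 - 7*s - 6)/(6*s^3 - s^2 - 43*s - 2)
(3) multiply [K1/(1+K1*(K2+K3))], K4 (series): (12*s^3 - 19*s^2 - 45*s - 18)/(6*s^4 + 11*s^3 - 45*s^2 - 88*s - 4)
The step-3 result is T(s). Setting s = 0: T(0) = -18/(-4) = 9/2.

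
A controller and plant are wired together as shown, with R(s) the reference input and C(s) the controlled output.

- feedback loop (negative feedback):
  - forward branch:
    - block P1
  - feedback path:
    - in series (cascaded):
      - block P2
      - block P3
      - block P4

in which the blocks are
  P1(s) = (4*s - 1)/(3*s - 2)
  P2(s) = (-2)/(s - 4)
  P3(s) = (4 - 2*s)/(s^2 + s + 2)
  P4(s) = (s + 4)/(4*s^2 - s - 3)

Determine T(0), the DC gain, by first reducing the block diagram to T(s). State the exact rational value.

1. cascade P2, P3, P4: (4*s^2 + 8*s - 32)/(4*s^5 - 13*s^4 - 8*s^3 - 21*s^2 + 14*s + 24)
2. collapse the loop (P1 forward, (P2*P3*P4) return): (16*s^6 - 56*s^5 - 19*s^4 - 76*s^3 + 77*s^2 + 82*s - 24)/(12*s^6 - 47*s^5 + 2*s^4 - 31*s^3 + 112*s^2 - 92*s - 16)
Step 2 gives the overall T(s). Then T(0) = -24/(-16) = 3/2.

Answer: 3/2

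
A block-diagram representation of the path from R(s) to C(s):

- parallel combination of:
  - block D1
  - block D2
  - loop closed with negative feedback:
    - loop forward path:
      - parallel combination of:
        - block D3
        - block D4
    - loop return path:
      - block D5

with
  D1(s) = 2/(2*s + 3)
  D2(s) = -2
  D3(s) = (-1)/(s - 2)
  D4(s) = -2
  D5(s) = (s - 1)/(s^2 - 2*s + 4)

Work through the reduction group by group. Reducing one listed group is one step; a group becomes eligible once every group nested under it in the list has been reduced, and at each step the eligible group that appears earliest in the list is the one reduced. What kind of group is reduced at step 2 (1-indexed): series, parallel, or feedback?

The answer is feedback.

Reasoning:
Step 1 - parallel reduction of D3, D4
Step 2 - collapse the loop ((D3+D4) forward, D5 return)
Step 3 - parallel reduction of D1, D2, [(D3+D4)/(1+(D3+D4)*D5)]
The group at step 2 is a feedback group.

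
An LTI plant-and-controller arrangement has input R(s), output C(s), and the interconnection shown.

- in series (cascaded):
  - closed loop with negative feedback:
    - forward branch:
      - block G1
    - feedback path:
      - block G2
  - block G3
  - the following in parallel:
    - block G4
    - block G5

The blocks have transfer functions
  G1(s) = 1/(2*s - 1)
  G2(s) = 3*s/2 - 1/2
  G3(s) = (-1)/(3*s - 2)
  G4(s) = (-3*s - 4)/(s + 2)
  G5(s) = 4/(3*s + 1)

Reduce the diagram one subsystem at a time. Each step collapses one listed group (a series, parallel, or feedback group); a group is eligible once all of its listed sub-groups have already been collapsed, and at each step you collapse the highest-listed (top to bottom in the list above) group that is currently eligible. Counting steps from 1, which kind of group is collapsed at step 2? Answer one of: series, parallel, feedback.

[1] feedback reduction of G1, G2
[2] sum the parallel branches G4, G5
[3] reduce the series chain [G1/(1+G1*G2)], G3, (G4+G5)
So the answer for step 2 is parallel.

Answer: parallel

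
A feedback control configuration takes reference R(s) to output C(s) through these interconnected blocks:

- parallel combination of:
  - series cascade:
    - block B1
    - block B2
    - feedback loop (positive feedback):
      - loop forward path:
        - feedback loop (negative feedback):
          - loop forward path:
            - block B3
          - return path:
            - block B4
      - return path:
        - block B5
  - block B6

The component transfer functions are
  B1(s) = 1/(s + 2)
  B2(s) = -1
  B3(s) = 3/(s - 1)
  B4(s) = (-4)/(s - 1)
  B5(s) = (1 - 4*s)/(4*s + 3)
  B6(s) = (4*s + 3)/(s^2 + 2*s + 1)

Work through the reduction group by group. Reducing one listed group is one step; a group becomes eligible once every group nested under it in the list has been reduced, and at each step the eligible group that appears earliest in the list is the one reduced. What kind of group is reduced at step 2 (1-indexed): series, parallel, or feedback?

Answer: feedback

Working:
1. collapse the loop (B3 forward, B4 return)
2. feedback reduction of [B3/(1+B3*B4)], B5
3. reduce the series chain B1, B2, [[B3/(1+B3*B4)]/(1-[B3/(1+B3*B4)]*B5)]
4. parallel reduction of (B1*B2*[[B3/(1+B3*B4)]/(1-[B3/(1+B3*B4)]*B5)]), B6
At step 2 the group reduced is feedback.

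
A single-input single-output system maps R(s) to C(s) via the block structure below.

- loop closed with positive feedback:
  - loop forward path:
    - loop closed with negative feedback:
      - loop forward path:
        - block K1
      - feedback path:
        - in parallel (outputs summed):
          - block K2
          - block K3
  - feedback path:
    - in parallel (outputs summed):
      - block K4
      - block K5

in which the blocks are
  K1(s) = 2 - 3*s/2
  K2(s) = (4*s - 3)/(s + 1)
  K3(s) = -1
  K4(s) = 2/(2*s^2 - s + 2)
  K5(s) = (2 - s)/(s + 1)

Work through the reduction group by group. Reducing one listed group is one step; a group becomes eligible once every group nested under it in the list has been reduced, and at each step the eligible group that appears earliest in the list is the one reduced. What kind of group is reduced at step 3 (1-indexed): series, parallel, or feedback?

Step 1 - sum the parallel branches K2, K3
Step 2 - feedback reduction of K1, (K2+K3)
Step 3 - add K4, K5 (parallel)
Step 4 - close the feedback loop around [K1/(1+K1*(K2+K3))], (K4+K5)
So the answer for step 3 is parallel.

Final answer: parallel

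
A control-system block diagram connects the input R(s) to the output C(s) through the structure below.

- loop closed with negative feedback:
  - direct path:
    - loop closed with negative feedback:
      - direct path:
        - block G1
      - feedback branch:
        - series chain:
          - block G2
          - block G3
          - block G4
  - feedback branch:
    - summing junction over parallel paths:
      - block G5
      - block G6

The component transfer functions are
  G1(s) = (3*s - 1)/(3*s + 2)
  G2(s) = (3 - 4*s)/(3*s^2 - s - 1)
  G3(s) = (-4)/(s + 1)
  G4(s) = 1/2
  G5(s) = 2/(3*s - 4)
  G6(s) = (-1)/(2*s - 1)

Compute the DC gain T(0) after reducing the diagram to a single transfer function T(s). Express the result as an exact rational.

(1) series reduction of G2, G3, G4 = (8*s - 6)/(3*s^3 + 2*s^2 - 2*s - 1)
(2) collapse the loop (G1 forward, (G2*G3*G4) return) = (9*s^4 + 3*s^3 - 8*s^2 - s + 1)/(9*s^4 + 12*s^3 + 22*s^2 - 33*s + 4)
(3) reduce the parallel group G5, G6 = (s + 2)/(6*s^2 - 11*s + 4)
(4) feedback reduction of [G1/(1+G1*(G2*G3*G4))], (G5+G6) = (54*s^6 - 81*s^5 - 45*s^4 + 94*s^3 - 15*s^2 - 15*s + 4)/(54*s^6 - 18*s^5 + 57*s^4 - 394*s^3 + 458*s^2 - 177*s + 18)
DC gain: substitute s = 0 into T(s) from step 4: T(0) = 4/18 = 2/9.

Therefore the answer is 2/9.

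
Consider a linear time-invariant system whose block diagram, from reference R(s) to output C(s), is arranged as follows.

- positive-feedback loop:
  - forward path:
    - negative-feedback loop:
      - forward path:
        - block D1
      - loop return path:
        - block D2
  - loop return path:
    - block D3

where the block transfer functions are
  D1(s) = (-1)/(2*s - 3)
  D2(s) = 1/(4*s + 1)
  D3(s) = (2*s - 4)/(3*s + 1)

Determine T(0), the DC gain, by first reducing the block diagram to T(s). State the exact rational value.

Answer: 1/8

Working:
[1] collapse the loop (D1 forward, D2 return) -> (-4*s - 1)/(8*s^2 - 10*s - 4)
[2] close the feedback loop around [D1/(1+D1*D2)], D3 -> (-12*s^2 - 7*s - 1)/(24*s^3 - 14*s^2 - 36*s - 8)
That last expression is T(s); at s = 0 only the constant terms survive, so T(0) = -1/(-8) = 1/8.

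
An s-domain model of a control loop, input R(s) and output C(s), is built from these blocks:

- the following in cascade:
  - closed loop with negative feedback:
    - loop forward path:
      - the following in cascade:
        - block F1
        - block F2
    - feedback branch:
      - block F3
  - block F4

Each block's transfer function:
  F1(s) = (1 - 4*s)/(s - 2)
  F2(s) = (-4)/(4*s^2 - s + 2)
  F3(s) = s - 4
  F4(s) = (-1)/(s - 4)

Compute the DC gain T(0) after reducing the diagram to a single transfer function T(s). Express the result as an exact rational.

First reduce the diagram to T(s).

1. reduce the series chain F1, F2; result (16*s - 4)/(4*s^3 - 9*s^2 + 4*s - 4)
2. apply the feedback formula to (F1*F2), F3; result (16*s - 4)/(4*s^3 + 7*s^2 - 64*s + 12)
3. multiply [(F1*F2)/(1+(F1*F2)*F3)], F4 (series); result (4 - 16*s)/(4*s^4 - 9*s^3 - 92*s^2 + 268*s - 48)
Step 3 gives the overall T(s). Then T(0) = 4/(-48) = -1/12.

Answer: -1/12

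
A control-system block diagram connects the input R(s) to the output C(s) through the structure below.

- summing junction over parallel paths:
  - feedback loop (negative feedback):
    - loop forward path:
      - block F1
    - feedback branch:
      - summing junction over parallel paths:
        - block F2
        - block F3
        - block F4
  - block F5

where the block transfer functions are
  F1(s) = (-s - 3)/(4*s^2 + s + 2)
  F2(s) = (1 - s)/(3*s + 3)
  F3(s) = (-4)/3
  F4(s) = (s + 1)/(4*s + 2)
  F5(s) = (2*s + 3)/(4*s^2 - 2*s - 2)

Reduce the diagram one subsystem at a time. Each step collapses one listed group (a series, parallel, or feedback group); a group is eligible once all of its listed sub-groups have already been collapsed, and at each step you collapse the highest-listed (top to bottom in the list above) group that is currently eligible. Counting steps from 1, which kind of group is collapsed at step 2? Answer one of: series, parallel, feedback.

The answer is feedback.

Reasoning:
[1] add F2, F3, F4 (parallel)
[2] close the feedback loop around F1, (F2+F3+F4)
[3] parallel reduction of [F1/(1+F1*(F2+F3+F4))], F5
So the answer for step 2 is feedback.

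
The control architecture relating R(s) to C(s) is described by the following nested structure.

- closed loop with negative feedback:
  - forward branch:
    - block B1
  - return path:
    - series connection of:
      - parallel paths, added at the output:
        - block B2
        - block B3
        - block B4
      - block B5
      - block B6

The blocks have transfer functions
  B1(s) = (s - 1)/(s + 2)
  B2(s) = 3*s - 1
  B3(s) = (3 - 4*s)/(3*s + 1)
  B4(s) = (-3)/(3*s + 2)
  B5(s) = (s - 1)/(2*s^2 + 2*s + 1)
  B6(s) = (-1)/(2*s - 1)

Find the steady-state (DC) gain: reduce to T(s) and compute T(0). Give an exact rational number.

Step 1 - sum the parallel branches B2, B3, B4: (27*s^3 + 6*s^2 - 11*s + 1)/(9*s^2 + 9*s + 2)
Step 2 - combine (B2+B3+B4), B5, B6 in series: (-27*s^4 + 21*s^3 + 17*s^2 - 12*s + 1)/(36*s^5 + 54*s^4 + 26*s^3 - 5*s^2 - 9*s - 2)
Step 3 - close the feedback loop around B1, ((B2+B3+B4)*B5*B6): (36*s^6 + 18*s^5 - 28*s^4 - 31*s^3 - 4*s^2 + 7*s + 2)/(36*s^6 + 99*s^5 + 182*s^4 + 43*s^3 - 48*s^2 - 7*s - 5)
Step 3 gives the overall T(s). Then T(0) = 2/(-5) = -2/5.

Final answer: -2/5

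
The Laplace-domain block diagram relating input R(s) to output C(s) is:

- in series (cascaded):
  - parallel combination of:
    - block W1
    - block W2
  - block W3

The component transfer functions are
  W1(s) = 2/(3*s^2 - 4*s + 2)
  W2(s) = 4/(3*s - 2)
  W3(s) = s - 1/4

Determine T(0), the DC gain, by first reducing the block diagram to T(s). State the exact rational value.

Answer: 1/4

Working:
Step 1: reduce the parallel group W1, W2 gives (12*s^2 - 10*s + 4)/(9*s^3 - 18*s^2 + 14*s - 4)
Step 2: combine (W1+W2), W3 in series gives (24*s^3 - 26*s^2 + 13*s - 2)/(18*s^3 - 36*s^2 + 28*s - 8)
The step-2 result is T(s). Setting s = 0: T(0) = -2/(-8) = 1/4.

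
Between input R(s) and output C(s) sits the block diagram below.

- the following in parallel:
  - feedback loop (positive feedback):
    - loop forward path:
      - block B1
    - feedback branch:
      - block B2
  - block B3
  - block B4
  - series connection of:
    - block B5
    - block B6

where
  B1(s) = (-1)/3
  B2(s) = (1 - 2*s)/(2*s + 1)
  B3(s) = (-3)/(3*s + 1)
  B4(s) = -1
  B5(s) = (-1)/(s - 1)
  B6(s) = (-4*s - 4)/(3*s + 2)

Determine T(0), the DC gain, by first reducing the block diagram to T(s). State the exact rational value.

Step 1: collapse the loop (B1 forward, B2 return); result (-2*s - 1)/(4*s + 4)
Step 2: combine B5, B6 in series; result (4*s + 4)/(3*s^2 - s - 2)
Step 3: sum the parallel branches [B1/(1-B1*B2)], B3, B4, (B5*B6); result (-54*s^4 - 33*s^3 + 130*s^2 + 163*s + 50)/(36*s^4 + 36*s^3 - 28*s^2 - 36*s - 8)
DC gain: substitute s = 0 into T(s) from step 3: T(0) = 50/(-8) = -25/4.

Answer: -25/4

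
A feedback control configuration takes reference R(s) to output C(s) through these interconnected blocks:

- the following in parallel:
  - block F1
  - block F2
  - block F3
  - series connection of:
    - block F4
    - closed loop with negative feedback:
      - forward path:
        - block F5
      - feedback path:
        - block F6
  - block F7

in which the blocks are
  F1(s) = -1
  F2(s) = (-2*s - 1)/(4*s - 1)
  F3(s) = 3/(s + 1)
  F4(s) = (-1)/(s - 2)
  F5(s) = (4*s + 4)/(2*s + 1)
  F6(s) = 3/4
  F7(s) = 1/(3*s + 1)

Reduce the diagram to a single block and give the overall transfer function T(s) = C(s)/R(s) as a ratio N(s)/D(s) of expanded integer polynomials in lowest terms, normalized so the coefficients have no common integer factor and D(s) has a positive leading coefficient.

Step 1 - close the feedback loop around F5, F6, giving (4*s + 4)/(5*s + 4)
Step 2 - series reduction of F4, [F5/(1+F5*F6)], giving (-4*s - 4)/(5*s^2 - 6*s - 8)
Step 3 - reduce the parallel group F1, F2, F3, (F4*[F5/(1+F5*F6)]), F7, giving the overall T(s)

Answer: (-90*s^5 + 140*s^4 - 52*s^3 - 200*s^2 + 28*s + 36)/(60*s^5 - 7*s^4 - 174*s^3 - 109*s^2 + 6*s + 8)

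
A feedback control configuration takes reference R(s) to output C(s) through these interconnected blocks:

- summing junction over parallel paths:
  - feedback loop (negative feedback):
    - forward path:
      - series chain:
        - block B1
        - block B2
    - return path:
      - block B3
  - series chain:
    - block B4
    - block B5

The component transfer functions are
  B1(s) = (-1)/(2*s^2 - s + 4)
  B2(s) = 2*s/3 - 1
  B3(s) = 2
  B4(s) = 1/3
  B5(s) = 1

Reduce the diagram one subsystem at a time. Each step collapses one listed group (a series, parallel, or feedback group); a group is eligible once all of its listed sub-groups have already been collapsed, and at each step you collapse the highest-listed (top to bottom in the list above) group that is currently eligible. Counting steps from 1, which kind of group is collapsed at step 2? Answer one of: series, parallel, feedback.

The answer is feedback.

Reasoning:
Step 1 - combine B1, B2 in series
Step 2 - close the feedback loop around (B1*B2), B3
Step 3 - multiply B4, B5 (series)
Step 4 - sum the parallel branches [(B1*B2)/(1+(B1*B2)*B3)], (B4*B5)
At step 2 the group reduced is feedback.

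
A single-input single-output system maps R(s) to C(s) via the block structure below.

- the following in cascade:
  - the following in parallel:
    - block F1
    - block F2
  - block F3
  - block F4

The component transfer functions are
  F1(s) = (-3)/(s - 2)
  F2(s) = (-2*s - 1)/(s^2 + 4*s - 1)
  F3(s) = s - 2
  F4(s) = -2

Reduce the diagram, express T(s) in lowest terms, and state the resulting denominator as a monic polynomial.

[1] add F1, F2 (parallel); result (-5*s^2 - 9*s + 5)/(s^3 + 2*s^2 - 9*s + 2)
[2] series reduction of (F1+F2), F3, F4; result (10*s^2 + 18*s - 10)/(s^2 + 4*s - 1)
Step 2 gives the fully reduced T(s), with no common factor left to cancel. The denominator is already monic (leading coefficient 1).

Final answer: s^2 + 4*s - 1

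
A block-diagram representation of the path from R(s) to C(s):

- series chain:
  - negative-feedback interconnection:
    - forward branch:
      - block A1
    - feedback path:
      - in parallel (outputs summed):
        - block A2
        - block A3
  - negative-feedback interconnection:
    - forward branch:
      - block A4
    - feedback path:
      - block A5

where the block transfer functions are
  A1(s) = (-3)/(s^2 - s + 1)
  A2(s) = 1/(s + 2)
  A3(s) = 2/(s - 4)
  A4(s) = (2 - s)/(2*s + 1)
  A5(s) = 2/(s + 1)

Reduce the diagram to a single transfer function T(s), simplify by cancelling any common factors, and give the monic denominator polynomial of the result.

First reduce the diagram to T(s).

Step 1: combine A2, A3 in parallel = (3*s)/(s^2 - 2*s - 8)
Step 2: apply the feedback formula to A1, (A2+A3) = (-3*s^2 + 6*s + 24)/(s^4 - 3*s^3 - 5*s^2 - 3*s - 8)
Step 3: reduce the feedback loop with forward A4 and return A5 = (-s^2 + s + 2)/(2*s^2 + s + 5)
Step 4: series reduction of [A1/(1+A1*(A2+A3))], [A4/(1+A4*A5)] = (3*s^4 - 9*s^3 - 24*s^2 + 36*s + 48)/(2*s^6 - 5*s^5 - 8*s^4 - 26*s^3 - 44*s^2 - 23*s - 40)
The result of step 4 is T(s) in lowest terms. Its denominator has leading coefficient 2; dividing the denominator through by 2 makes it monic.

Answer: s^6 - 5*s^5/2 - 4*s^4 - 13*s^3 - 22*s^2 - 23*s/2 - 20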